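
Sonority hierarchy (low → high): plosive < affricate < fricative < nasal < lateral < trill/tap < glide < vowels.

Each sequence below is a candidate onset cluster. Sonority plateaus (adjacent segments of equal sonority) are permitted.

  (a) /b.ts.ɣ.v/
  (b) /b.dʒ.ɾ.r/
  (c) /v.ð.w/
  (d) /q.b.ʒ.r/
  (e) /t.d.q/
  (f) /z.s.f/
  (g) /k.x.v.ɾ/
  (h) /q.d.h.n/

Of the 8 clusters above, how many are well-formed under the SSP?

(a) sonority 1-2-3-3: well-formed.
(b) sonority 1-2-6-6: well-formed.
(c) sonority 3-3-7: well-formed.
(d) sonority 1-1-3-6: well-formed.
(e) sonority 1-1-1: well-formed.
(f) sonority 3-3-3: well-formed.
(g) sonority 1-3-3-6: well-formed.
(h) sonority 1-1-3-4: well-formed.

8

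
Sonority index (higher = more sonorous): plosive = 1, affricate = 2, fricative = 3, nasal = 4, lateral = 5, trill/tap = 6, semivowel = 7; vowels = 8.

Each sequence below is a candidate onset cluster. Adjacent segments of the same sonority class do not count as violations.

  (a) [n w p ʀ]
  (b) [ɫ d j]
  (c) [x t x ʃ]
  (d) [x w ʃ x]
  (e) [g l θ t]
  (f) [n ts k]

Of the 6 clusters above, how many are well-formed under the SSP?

0

(a) [n w p ʀ]: profile 4-7-1-6 — violates.
(b) [ɫ d j]: profile 5-1-7 — violates.
(c) [x t x ʃ]: profile 3-1-3-3 — violates.
(d) [x w ʃ x]: profile 3-7-3-3 — violates.
(e) [g l θ t]: profile 1-5-3-1 — violates.
(f) [n ts k]: profile 4-2-1 — violates.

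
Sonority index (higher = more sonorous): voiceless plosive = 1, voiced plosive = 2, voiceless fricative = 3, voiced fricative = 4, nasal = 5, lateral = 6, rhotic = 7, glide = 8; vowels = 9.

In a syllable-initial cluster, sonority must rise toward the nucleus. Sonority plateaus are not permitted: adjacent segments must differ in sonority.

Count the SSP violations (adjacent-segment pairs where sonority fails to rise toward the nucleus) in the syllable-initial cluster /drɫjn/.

/d/ — voiced plosive, sonority 2.
/r/ — rhotic, sonority 7.
/ɫ/ — lateral, sonority 6.
/j/ — glide, sonority 8.
/n/ — nasal, sonority 5.
/d/→/r/: 2→7 (rises) — ok.
/r/→/ɫ/: 7→6 (does not rise) — violation.
/ɫ/→/j/: 6→8 (rises) — ok.
/j/→/n/: 8→5 (does not rise) — violation.

2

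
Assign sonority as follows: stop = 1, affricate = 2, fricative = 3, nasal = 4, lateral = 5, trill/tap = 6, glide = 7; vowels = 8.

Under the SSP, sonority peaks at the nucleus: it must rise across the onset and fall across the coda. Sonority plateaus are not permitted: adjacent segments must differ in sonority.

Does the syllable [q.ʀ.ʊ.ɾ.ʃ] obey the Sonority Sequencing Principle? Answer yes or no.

Onset: /q/ is a stop (sonority 1), /ʀ/ is a trill/tap (sonority 6); then the nucleus /ʊ/ (sonority 8).
Onset profile 1-6-8 — rises to the nucleus.
Coda: /ɾ/ is a trill/tap (sonority 6), /ʃ/ is a fricative (sonority 3).
Coda profile 8-6-3 — falls from the nucleus.

yes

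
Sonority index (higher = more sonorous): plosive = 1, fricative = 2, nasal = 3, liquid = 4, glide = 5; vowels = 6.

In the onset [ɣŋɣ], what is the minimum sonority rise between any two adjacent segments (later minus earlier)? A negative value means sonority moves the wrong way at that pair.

/ɣ/ is a fricative (sonority 2).
/ŋ/ is a nasal (sonority 3).
/ɣ/ is a fricative (sonority 2).
/ɣ/→/ŋ/: change +1.
/ŋ/→/ɣ/: change -1.
Minimum = -1.

-1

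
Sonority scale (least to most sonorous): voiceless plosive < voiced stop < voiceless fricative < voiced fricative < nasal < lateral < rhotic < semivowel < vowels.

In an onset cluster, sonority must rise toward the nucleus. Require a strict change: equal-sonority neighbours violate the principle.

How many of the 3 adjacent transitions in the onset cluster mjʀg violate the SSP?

/m/ is a nasal (sonority 5).
/j/ is a semivowel (sonority 8).
/ʀ/ is a rhotic (sonority 7).
/g/ is a voiced stop (sonority 2).
/m/→/j/: 5→8 (rises) — ok.
/j/→/ʀ/: 8→7 (does not rise) — violation.
/ʀ/→/g/: 7→2 (does not rise) — violation.

2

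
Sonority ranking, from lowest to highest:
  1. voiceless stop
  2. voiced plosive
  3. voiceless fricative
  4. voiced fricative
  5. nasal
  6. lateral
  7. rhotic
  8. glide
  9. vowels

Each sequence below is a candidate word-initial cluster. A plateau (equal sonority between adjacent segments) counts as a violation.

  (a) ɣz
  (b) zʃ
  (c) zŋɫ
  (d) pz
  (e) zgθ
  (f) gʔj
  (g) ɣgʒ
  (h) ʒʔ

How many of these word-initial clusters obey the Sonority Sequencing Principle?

2

(a) ɣz: profile 4-4 — violates.
(b) zʃ: profile 4-3 — violates.
(c) zŋɫ: profile 4-5-6 — obeys.
(d) pz: profile 1-4 — obeys.
(e) zgθ: profile 4-2-3 — violates.
(f) gʔj: profile 2-1-8 — violates.
(g) ɣgʒ: profile 4-2-4 — violates.
(h) ʒʔ: profile 4-1 — violates.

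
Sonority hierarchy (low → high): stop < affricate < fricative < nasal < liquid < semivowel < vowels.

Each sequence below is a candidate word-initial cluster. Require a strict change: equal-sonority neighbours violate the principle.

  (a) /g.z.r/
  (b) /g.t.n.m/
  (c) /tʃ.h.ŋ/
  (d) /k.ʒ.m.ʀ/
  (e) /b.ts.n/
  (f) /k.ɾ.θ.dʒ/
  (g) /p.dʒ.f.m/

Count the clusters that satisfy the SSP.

5

(a) sonority 1-3-5: well-formed.
(b) sonority 1-1-4-4: ill-formed.
(c) sonority 2-3-4: well-formed.
(d) sonority 1-3-4-5: well-formed.
(e) sonority 1-2-4: well-formed.
(f) sonority 1-5-3-2: ill-formed.
(g) sonority 1-2-3-4: well-formed.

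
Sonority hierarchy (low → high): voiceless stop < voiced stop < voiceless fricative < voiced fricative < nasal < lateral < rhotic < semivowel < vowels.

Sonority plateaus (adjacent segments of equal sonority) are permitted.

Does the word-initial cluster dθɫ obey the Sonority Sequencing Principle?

yes

/d/ — voiced stop, sonority 2.
/θ/ — voiceless fricative, sonority 3.
/ɫ/ — lateral, sonority 6.
The profile 2-3-6 strictly rises, so the word-initial cluster satisfies the SSP.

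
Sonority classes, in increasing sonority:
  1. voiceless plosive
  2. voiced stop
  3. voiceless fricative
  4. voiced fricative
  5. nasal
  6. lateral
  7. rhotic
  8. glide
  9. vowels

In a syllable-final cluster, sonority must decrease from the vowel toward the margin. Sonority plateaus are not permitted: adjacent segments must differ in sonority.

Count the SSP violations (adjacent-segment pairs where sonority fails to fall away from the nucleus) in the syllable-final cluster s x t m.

/s/ — voiceless fricative, sonority 3.
/x/ — voiceless fricative, sonority 3.
/t/ — voiceless plosive, sonority 1.
/m/ — nasal, sonority 5.
/s/→/x/: 3→3 (plateau) — violation.
/x/→/t/: 3→1 (falls) — ok.
/t/→/m/: 1→5 (does not fall) — violation.

2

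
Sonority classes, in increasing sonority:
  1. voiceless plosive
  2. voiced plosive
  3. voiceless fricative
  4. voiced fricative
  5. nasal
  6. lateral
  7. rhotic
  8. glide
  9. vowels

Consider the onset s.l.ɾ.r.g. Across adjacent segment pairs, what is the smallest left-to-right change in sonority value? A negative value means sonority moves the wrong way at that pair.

-5

/s/: voiceless fricative = 3.
/l/: lateral = 6.
/ɾ/: rhotic = 7.
/r/: rhotic = 7.
/g/: voiced plosive = 2.
/s/→/l/: change +3.
/l/→/ɾ/: change +1.
/ɾ/→/r/: change +0.
/r/→/g/: change -5.
Minimum = -5.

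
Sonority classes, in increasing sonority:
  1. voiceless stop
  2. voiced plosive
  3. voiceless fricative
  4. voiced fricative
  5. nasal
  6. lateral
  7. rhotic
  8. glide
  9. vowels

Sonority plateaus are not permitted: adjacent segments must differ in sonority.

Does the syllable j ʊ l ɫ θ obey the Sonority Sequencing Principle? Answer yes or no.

Onset: /j/ is a glide (sonority 8); then the nucleus /ʊ/ (sonority 9).
Onset profile 8-9 — rises to the nucleus.
Coda: /l/ is a lateral (sonority 6), /ɫ/ is a lateral (sonority 6), /θ/ is a voiceless fricative (sonority 3).
Coda profile 9-6-6-3 — does not strictly fall throughout.

no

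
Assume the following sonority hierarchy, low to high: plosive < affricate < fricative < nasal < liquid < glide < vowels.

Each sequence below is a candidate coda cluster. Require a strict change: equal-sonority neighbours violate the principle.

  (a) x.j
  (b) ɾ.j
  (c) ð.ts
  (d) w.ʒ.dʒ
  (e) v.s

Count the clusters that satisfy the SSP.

2

(a) 3-6 → violates
(b) 5-6 → violates
(c) 3-2 → obeys
(d) 6-3-2 → obeys
(e) 3-3 → violates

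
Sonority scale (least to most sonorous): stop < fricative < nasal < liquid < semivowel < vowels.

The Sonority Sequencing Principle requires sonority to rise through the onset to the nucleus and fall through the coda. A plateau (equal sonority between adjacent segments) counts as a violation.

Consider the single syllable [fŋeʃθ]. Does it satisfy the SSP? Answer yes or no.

Onset: /f/ is a fricative (sonority 2), /ŋ/ is a nasal (sonority 3); then the nucleus /e/ (sonority 6).
Onset profile 2-3-6 — rises to the nucleus.
Coda: /ʃ/ is a fricative (sonority 2), /θ/ is a fricative (sonority 2).
Coda profile 6-2-2 — does not strictly fall throughout.

no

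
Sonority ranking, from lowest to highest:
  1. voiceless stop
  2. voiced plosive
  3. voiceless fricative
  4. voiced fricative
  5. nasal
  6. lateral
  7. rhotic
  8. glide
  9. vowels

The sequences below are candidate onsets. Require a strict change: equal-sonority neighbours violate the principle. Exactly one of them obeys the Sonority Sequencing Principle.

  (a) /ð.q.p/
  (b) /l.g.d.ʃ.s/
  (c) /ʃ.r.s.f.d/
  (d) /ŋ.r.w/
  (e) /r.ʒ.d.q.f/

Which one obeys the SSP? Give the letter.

d

(a) /ð.q.p/: profile 4-1-1 — violates.
(b) /l.g.d.ʃ.s/: profile 6-2-2-3-3 — violates.
(c) /ʃ.r.s.f.d/: profile 3-7-3-3-2 — violates.
(d) /ŋ.r.w/: profile 5-7-8 — obeys.
(e) /r.ʒ.d.q.f/: profile 7-4-2-1-3 — violates.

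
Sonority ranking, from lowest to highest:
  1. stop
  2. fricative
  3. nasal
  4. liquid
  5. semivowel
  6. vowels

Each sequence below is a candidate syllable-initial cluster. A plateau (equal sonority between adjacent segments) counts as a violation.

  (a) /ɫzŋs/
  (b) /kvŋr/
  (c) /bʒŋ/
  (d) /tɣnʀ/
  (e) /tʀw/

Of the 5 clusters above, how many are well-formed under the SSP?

(a) sonority 4-2-3-2: ill-formed.
(b) sonority 1-2-3-4: well-formed.
(c) sonority 1-2-3: well-formed.
(d) sonority 1-2-3-4: well-formed.
(e) sonority 1-4-5: well-formed.

4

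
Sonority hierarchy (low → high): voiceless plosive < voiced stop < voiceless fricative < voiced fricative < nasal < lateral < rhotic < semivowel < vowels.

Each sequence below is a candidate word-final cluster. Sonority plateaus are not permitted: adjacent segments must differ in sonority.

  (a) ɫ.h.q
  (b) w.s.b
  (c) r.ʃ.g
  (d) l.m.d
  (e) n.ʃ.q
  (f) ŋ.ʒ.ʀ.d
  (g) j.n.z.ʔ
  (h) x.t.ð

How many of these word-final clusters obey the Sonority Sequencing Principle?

(a) sonority 6-3-1: well-formed.
(b) sonority 8-3-2: well-formed.
(c) sonority 7-3-2: well-formed.
(d) sonority 6-5-2: well-formed.
(e) sonority 5-3-1: well-formed.
(f) sonority 5-4-7-2: ill-formed.
(g) sonority 8-5-4-1: well-formed.
(h) sonority 3-1-4: ill-formed.

6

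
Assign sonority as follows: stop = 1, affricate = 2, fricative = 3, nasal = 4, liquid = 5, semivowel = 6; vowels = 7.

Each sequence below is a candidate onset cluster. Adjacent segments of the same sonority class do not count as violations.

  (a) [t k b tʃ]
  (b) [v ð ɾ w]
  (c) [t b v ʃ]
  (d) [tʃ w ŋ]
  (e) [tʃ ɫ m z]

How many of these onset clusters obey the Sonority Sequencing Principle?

(a) 1-1-1-2 → obeys
(b) 3-3-5-6 → obeys
(c) 1-1-3-3 → obeys
(d) 2-6-4 → violates
(e) 2-5-4-3 → violates

3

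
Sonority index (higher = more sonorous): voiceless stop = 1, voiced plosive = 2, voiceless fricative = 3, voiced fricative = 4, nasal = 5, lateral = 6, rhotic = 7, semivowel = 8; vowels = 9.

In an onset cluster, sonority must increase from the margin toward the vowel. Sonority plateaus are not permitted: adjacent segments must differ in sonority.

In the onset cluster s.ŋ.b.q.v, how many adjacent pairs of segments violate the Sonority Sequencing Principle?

2

/s/: voiceless fricative = 3.
/ŋ/: nasal = 5.
/b/: voiced plosive = 2.
/q/: voiceless stop = 1.
/v/: voiced fricative = 4.
/s/→/ŋ/: 3→5 (rises) — ok.
/ŋ/→/b/: 5→2 (does not rise) — violation.
/b/→/q/: 2→1 (does not rise) — violation.
/q/→/v/: 1→4 (rises) — ok.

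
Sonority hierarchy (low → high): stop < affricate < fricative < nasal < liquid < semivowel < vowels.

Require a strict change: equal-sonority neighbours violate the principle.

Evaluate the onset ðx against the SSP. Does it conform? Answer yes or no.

no

/ð/ is a fricative (sonority 3).
/x/ is a fricative (sonority 3).
The profile is 3-3. Between /ð/ (3) and /x/ (3) sonority does not rise, so the cluster violates the SSP.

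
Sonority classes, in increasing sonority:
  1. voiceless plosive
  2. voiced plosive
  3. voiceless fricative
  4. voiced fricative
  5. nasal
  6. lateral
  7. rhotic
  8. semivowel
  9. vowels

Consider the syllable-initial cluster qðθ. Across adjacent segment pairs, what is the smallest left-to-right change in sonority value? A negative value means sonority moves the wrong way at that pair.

-1

/q/ — voiceless plosive, sonority 1.
/ð/ — voiced fricative, sonority 4.
/θ/ — voiceless fricative, sonority 3.
/q/→/ð/: change +3.
/ð/→/θ/: change -1.
Minimum = -1.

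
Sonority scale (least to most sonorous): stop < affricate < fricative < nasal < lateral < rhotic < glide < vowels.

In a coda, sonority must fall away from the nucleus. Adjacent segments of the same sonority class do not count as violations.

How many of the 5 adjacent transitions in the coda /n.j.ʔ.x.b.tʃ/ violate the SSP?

3

/n/ is a nasal (sonority 4).
/j/ is a glide (sonority 7).
/ʔ/ is a stop (sonority 1).
/x/ is a fricative (sonority 3).
/b/ is a stop (sonority 1).
/tʃ/ is an affricate (sonority 2).
/n/→/j/: 4→7 (does not fall) — violation.
/j/→/ʔ/: 7→1 (falls) — ok.
/ʔ/→/x/: 1→3 (does not fall) — violation.
/x/→/b/: 3→1 (falls) — ok.
/b/→/tʃ/: 1→2 (does not fall) — violation.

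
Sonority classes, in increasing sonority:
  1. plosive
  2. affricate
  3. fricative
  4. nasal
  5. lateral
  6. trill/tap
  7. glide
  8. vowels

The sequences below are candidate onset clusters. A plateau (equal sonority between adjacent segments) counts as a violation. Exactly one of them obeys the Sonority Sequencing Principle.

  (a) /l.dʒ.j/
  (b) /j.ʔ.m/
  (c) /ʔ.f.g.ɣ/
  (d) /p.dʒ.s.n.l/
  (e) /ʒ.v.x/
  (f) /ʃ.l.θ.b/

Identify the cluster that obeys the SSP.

d

(a) sonority 5-2-7: ill-formed.
(b) sonority 7-1-4: ill-formed.
(c) sonority 1-3-1-3: ill-formed.
(d) sonority 1-2-3-4-5: well-formed.
(e) sonority 3-3-3: ill-formed.
(f) sonority 3-5-3-1: ill-formed.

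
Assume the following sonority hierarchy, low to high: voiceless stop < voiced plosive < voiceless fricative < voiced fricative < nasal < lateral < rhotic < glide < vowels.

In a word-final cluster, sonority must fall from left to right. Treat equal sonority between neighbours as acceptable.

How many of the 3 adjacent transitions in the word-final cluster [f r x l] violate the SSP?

/f/: voiceless fricative = 3.
/r/: rhotic = 7.
/x/: voiceless fricative = 3.
/l/: lateral = 6.
/f/→/r/: 3→7 (does not fall) — violation.
/r/→/x/: 7→3 (falls) — ok.
/x/→/l/: 3→6 (does not fall) — violation.

2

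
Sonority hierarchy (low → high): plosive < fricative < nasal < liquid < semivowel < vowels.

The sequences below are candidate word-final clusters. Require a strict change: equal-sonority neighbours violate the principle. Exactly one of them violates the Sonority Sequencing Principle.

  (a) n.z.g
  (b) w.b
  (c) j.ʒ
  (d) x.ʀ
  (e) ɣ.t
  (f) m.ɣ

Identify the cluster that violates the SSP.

d

(a) n.z.g: profile 3-2-1 — obeys.
(b) w.b: profile 5-1 — obeys.
(c) j.ʒ: profile 5-2 — obeys.
(d) x.ʀ: profile 2-4 — violates.
(e) ɣ.t: profile 2-1 — obeys.
(f) m.ɣ: profile 3-2 — obeys.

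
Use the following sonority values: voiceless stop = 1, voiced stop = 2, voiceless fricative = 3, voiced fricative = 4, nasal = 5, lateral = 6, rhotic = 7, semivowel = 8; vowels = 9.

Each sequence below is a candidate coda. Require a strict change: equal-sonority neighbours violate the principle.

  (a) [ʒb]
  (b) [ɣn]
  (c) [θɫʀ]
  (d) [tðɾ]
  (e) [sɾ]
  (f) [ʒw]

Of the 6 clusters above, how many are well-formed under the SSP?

1

(a) [ʒb]: profile 4-2 — obeys.
(b) [ɣn]: profile 4-5 — violates.
(c) [θɫʀ]: profile 3-6-7 — violates.
(d) [tðɾ]: profile 1-4-7 — violates.
(e) [sɾ]: profile 3-7 — violates.
(f) [ʒw]: profile 4-8 — violates.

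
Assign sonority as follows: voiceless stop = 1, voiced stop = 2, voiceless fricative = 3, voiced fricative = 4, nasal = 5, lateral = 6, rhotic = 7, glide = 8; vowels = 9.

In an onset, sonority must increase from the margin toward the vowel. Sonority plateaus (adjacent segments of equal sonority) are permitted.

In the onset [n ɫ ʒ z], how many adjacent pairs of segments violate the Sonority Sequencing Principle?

1

/n/: nasal = 5.
/ɫ/: lateral = 6.
/ʒ/: voiced fricative = 4.
/z/: voiced fricative = 4.
/n/→/ɫ/: 5→6 (rises) — ok.
/ɫ/→/ʒ/: 6→4 (does not rise) — violation.
/ʒ/→/z/: 4→4 (plateau, allowed) — ok.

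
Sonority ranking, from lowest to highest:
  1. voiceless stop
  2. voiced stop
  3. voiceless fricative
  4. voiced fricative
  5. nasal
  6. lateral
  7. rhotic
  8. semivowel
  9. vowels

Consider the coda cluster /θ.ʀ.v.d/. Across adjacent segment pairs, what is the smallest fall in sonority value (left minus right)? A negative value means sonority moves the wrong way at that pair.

/θ/ is a voiceless fricative (sonority 3).
/ʀ/ is a rhotic (sonority 7).
/v/ is a voiced fricative (sonority 4).
/d/ is a voiced stop (sonority 2).
/θ/→/ʀ/: change -4.
/ʀ/→/v/: change +3.
/v/→/d/: change +2.
Minimum = -4.

-4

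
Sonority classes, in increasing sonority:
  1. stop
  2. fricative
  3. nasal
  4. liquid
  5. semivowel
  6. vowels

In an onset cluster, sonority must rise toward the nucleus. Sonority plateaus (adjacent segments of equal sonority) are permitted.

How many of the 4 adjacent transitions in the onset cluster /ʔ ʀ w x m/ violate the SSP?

1

/ʔ/ — stop, sonority 1.
/ʀ/ — liquid, sonority 4.
/w/ — semivowel, sonority 5.
/x/ — fricative, sonority 2.
/m/ — nasal, sonority 3.
/ʔ/→/ʀ/: 1→4 (rises) — ok.
/ʀ/→/w/: 4→5 (rises) — ok.
/w/→/x/: 5→2 (does not rise) — violation.
/x/→/m/: 2→3 (rises) — ok.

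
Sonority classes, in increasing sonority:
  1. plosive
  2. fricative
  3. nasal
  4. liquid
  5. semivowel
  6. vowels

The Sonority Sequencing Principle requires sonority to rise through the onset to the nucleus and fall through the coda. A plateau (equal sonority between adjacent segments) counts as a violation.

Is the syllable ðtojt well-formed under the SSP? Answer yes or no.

Onset: /ð/ is a fricative (sonority 2), /t/ is a plosive (sonority 1); then the nucleus /o/ (sonority 6).
Onset profile 2-1-6 — does not strictly rise throughout.
Coda: /j/ is a semivowel (sonority 5), /t/ is a plosive (sonority 1).
Coda profile 6-5-1 — falls from the nucleus.

no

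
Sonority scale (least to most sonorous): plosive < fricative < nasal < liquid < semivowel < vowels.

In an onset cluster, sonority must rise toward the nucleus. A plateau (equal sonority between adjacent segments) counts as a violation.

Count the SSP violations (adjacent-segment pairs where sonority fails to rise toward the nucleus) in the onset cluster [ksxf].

2

/k/ — plosive, sonority 1.
/s/ — fricative, sonority 2.
/x/ — fricative, sonority 2.
/f/ — fricative, sonority 2.
/k/→/s/: 1→2 (rises) — ok.
/s/→/x/: 2→2 (plateau) — violation.
/x/→/f/: 2→2 (plateau) — violation.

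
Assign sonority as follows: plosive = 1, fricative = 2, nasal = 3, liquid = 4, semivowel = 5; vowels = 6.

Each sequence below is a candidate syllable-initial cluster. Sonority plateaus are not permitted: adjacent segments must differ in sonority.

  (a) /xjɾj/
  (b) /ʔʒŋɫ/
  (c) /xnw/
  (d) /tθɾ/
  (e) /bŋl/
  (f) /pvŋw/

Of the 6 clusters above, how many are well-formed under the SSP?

5

(a) /xjɾj/: profile 2-5-4-5 — violates.
(b) /ʔʒŋɫ/: profile 1-2-3-4 — obeys.
(c) /xnw/: profile 2-3-5 — obeys.
(d) /tθɾ/: profile 1-2-4 — obeys.
(e) /bŋl/: profile 1-3-4 — obeys.
(f) /pvŋw/: profile 1-2-3-5 — obeys.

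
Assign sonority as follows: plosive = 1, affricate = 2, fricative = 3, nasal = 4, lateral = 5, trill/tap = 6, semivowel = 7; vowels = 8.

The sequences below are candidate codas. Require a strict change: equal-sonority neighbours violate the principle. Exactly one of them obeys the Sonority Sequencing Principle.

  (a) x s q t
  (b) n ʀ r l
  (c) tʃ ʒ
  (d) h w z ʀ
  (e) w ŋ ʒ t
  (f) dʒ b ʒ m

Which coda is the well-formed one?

(a) sonority 3-3-1-1: ill-formed.
(b) sonority 4-6-6-5: ill-formed.
(c) sonority 2-3: ill-formed.
(d) sonority 3-7-3-6: ill-formed.
(e) sonority 7-4-3-1: well-formed.
(f) sonority 2-1-3-4: ill-formed.

e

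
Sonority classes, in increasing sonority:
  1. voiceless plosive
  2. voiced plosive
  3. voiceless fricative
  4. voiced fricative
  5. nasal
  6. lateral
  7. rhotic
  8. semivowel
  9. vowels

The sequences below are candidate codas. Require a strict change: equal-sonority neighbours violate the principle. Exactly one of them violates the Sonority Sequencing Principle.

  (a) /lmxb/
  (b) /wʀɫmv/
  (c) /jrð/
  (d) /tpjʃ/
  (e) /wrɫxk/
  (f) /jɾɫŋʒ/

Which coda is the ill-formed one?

d

(a) /lmxb/: profile 6-5-3-2 — obeys.
(b) /wʀɫmv/: profile 8-7-6-5-4 — obeys.
(c) /jrð/: profile 8-7-4 — obeys.
(d) /tpjʃ/: profile 1-1-8-3 — violates.
(e) /wrɫxk/: profile 8-7-6-3-1 — obeys.
(f) /jɾɫŋʒ/: profile 8-7-6-5-4 — obeys.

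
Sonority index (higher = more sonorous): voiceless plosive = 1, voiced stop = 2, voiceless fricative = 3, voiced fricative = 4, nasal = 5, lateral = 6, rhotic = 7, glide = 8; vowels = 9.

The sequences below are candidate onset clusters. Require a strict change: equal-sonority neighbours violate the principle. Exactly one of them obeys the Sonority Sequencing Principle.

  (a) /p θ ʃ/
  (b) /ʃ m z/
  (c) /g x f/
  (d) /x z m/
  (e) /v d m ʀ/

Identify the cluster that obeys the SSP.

(a) sonority 1-3-3: ill-formed.
(b) sonority 3-5-4: ill-formed.
(c) sonority 2-3-3: ill-formed.
(d) sonority 3-4-5: well-formed.
(e) sonority 4-2-5-7: ill-formed.

d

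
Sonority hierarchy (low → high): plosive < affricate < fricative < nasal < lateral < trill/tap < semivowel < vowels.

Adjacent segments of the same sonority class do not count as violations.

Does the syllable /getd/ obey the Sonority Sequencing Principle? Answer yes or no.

Onset: /g/ is a plosive (sonority 1); then the nucleus /e/ (sonority 8).
Onset profile 1-8 — rises to the nucleus.
Coda: /t/ is a plosive (sonority 1), /d/ is a plosive (sonority 1).
Coda profile 8-1-1 — falls from the nucleus.

yes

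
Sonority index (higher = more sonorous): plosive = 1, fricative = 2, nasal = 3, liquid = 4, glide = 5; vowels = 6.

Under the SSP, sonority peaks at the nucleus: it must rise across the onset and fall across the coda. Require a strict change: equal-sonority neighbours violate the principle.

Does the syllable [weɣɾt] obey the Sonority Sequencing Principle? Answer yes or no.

Onset: /w/ is a glide (sonority 5); then the nucleus /e/ (sonority 6).
Onset profile 5-6 — rises to the nucleus.
Coda: /ɣ/ is a fricative (sonority 2), /ɾ/ is a liquid (sonority 4), /t/ is a plosive (sonority 1).
Coda profile 6-2-4-1 — does not strictly fall throughout.

no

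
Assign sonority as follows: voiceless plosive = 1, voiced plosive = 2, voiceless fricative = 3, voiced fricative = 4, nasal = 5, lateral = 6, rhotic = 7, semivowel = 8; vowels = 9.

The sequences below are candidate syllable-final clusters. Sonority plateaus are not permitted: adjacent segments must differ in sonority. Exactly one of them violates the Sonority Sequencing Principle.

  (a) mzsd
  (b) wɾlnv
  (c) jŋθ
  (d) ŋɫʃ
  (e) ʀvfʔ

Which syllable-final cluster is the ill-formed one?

(a) 5-4-3-2 → obeys
(b) 8-7-6-5-4 → obeys
(c) 8-5-3 → obeys
(d) 5-6-3 → violates
(e) 7-4-3-1 → obeys

d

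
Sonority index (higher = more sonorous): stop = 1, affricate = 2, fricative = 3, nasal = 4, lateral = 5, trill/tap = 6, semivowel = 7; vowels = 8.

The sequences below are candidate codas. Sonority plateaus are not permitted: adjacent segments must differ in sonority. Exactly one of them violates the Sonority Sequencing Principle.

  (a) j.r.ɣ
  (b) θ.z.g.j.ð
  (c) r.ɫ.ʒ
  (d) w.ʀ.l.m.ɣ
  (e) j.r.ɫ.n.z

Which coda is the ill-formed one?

b

(a) sonority 7-6-3: well-formed.
(b) sonority 3-3-1-7-3: ill-formed.
(c) sonority 6-5-3: well-formed.
(d) sonority 7-6-5-4-3: well-formed.
(e) sonority 7-6-5-4-3: well-formed.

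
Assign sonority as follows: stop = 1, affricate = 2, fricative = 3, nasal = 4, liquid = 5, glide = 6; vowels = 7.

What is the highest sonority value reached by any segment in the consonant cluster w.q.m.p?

/w/ — glide, sonority 6.
/q/ — stop, sonority 1.
/m/ — nasal, sonority 4.
/p/ — stop, sonority 1.
The maximum is 6.

6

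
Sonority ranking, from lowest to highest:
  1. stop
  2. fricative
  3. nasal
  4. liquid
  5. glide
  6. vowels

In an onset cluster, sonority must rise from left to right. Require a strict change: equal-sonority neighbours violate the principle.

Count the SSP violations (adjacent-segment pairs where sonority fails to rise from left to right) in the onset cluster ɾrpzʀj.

/ɾ/ is a liquid (sonority 4).
/r/ is a liquid (sonority 4).
/p/ is a stop (sonority 1).
/z/ is a fricative (sonority 2).
/ʀ/ is a liquid (sonority 4).
/j/ is a glide (sonority 5).
/ɾ/→/r/: 4→4 (plateau) — violation.
/r/→/p/: 4→1 (does not rise) — violation.
/p/→/z/: 1→2 (rises) — ok.
/z/→/ʀ/: 2→4 (rises) — ok.
/ʀ/→/j/: 4→5 (rises) — ok.

2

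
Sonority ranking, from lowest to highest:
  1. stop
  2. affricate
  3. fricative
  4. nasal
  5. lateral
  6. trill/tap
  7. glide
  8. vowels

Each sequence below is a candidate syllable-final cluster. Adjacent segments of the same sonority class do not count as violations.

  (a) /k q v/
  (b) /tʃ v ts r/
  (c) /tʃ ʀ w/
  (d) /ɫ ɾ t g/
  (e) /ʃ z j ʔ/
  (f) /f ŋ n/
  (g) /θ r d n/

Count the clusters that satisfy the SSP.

0

(a) /k q v/: profile 1-1-3 — violates.
(b) /tʃ v ts r/: profile 2-3-2-6 — violates.
(c) /tʃ ʀ w/: profile 2-6-7 — violates.
(d) /ɫ ɾ t g/: profile 5-6-1-1 — violates.
(e) /ʃ z j ʔ/: profile 3-3-7-1 — violates.
(f) /f ŋ n/: profile 3-4-4 — violates.
(g) /θ r d n/: profile 3-6-1-4 — violates.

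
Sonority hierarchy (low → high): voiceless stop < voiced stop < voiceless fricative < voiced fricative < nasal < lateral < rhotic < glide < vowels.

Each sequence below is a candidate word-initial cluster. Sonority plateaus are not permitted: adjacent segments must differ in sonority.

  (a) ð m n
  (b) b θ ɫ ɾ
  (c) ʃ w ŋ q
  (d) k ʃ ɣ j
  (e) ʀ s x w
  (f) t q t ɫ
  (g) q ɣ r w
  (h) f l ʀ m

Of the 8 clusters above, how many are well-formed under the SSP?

(a) ð m n: profile 4-5-5 — violates.
(b) b θ ɫ ɾ: profile 2-3-6-7 — obeys.
(c) ʃ w ŋ q: profile 3-8-5-1 — violates.
(d) k ʃ ɣ j: profile 1-3-4-8 — obeys.
(e) ʀ s x w: profile 7-3-3-8 — violates.
(f) t q t ɫ: profile 1-1-1-6 — violates.
(g) q ɣ r w: profile 1-4-7-8 — obeys.
(h) f l ʀ m: profile 3-6-7-5 — violates.

3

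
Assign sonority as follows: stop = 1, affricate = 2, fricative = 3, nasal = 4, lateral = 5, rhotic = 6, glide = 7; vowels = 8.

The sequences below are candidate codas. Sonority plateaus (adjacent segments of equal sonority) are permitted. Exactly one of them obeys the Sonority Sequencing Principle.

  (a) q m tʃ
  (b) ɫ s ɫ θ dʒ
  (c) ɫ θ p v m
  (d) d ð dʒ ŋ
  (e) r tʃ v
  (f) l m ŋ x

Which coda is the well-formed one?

(a) 1-4-2 → violates
(b) 5-3-5-3-2 → violates
(c) 5-3-1-3-4 → violates
(d) 1-3-2-4 → violates
(e) 6-2-3 → violates
(f) 5-4-4-3 → obeys

f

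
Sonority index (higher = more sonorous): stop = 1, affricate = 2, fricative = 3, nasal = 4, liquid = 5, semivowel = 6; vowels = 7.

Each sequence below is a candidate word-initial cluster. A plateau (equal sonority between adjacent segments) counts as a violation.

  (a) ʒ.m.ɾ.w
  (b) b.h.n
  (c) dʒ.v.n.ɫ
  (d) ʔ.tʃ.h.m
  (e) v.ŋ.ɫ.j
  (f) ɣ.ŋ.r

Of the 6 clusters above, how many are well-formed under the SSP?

6

(a) 3-4-5-6 → obeys
(b) 1-3-4 → obeys
(c) 2-3-4-5 → obeys
(d) 1-2-3-4 → obeys
(e) 3-4-5-6 → obeys
(f) 3-4-5 → obeys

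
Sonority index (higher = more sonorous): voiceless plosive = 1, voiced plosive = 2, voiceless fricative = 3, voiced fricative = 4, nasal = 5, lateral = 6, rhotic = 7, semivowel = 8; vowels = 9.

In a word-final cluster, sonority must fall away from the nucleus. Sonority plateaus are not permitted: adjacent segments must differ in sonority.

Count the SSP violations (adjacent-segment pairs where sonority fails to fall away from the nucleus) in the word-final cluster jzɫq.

/j/ is a semivowel (sonority 8).
/z/ is a voiced fricative (sonority 4).
/ɫ/ is a lateral (sonority 6).
/q/ is a voiceless plosive (sonority 1).
/j/→/z/: 8→4 (falls) — ok.
/z/→/ɫ/: 4→6 (does not fall) — violation.
/ɫ/→/q/: 6→1 (falls) — ok.

1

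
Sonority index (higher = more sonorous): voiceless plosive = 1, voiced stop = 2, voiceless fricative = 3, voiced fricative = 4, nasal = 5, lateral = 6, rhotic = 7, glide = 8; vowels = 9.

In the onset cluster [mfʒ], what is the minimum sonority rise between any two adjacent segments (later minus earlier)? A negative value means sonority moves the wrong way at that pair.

-2

/m/ — nasal, sonority 5.
/f/ — voiceless fricative, sonority 3.
/ʒ/ — voiced fricative, sonority 4.
/m/→/f/: change -2.
/f/→/ʒ/: change +1.
Minimum = -2.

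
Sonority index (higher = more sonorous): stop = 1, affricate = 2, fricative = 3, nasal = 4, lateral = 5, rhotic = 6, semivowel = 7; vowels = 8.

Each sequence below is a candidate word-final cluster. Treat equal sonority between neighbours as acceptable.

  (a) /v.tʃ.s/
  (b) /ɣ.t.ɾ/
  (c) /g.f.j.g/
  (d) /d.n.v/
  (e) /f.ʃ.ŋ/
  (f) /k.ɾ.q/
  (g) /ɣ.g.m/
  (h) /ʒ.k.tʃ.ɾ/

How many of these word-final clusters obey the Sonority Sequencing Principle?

0

(a) /v.tʃ.s/: profile 3-2-3 — violates.
(b) /ɣ.t.ɾ/: profile 3-1-6 — violates.
(c) /g.f.j.g/: profile 1-3-7-1 — violates.
(d) /d.n.v/: profile 1-4-3 — violates.
(e) /f.ʃ.ŋ/: profile 3-3-4 — violates.
(f) /k.ɾ.q/: profile 1-6-1 — violates.
(g) /ɣ.g.m/: profile 3-1-4 — violates.
(h) /ʒ.k.tʃ.ɾ/: profile 3-1-2-6 — violates.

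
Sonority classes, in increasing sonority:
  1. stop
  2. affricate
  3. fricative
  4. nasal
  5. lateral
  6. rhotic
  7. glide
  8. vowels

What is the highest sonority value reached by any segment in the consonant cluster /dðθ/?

3

/d/ — stop, sonority 1.
/ð/ — fricative, sonority 3.
/θ/ — fricative, sonority 3.
The maximum is 3.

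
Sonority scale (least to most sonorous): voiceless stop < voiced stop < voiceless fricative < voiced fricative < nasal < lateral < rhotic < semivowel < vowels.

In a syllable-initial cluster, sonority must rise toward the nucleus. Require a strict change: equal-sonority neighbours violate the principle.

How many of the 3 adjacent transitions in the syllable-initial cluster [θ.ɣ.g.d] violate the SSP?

2

/θ/ is a voiceless fricative (sonority 3).
/ɣ/ is a voiced fricative (sonority 4).
/g/ is a voiced stop (sonority 2).
/d/ is a voiced stop (sonority 2).
/θ/→/ɣ/: 3→4 (rises) — ok.
/ɣ/→/g/: 4→2 (does not rise) — violation.
/g/→/d/: 2→2 (plateau) — violation.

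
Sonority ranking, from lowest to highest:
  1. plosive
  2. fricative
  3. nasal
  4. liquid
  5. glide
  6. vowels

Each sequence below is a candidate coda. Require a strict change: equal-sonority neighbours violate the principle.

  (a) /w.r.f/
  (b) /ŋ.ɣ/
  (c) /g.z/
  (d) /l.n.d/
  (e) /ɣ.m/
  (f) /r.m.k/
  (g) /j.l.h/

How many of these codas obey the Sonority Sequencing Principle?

5

(a) /w.r.f/: profile 5-4-2 — obeys.
(b) /ŋ.ɣ/: profile 3-2 — obeys.
(c) /g.z/: profile 1-2 — violates.
(d) /l.n.d/: profile 4-3-1 — obeys.
(e) /ɣ.m/: profile 2-3 — violates.
(f) /r.m.k/: profile 4-3-1 — obeys.
(g) /j.l.h/: profile 5-4-2 — obeys.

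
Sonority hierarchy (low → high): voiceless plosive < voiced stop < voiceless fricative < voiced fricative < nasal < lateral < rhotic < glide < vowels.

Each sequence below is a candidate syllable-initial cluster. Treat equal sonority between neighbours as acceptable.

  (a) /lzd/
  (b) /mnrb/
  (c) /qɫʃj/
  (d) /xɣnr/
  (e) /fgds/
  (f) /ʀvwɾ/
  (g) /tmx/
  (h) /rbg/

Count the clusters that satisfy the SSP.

(a) 6-4-2 → violates
(b) 5-5-7-2 → violates
(c) 1-6-3-8 → violates
(d) 3-4-5-7 → obeys
(e) 3-2-2-3 → violates
(f) 7-4-8-7 → violates
(g) 1-5-3 → violates
(h) 7-2-2 → violates

1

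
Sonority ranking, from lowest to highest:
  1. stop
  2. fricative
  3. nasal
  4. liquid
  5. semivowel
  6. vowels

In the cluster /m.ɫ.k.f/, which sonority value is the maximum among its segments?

4

/m/ — nasal, sonority 3.
/ɫ/ — liquid, sonority 4.
/k/ — stop, sonority 1.
/f/ — fricative, sonority 2.
The maximum is 4.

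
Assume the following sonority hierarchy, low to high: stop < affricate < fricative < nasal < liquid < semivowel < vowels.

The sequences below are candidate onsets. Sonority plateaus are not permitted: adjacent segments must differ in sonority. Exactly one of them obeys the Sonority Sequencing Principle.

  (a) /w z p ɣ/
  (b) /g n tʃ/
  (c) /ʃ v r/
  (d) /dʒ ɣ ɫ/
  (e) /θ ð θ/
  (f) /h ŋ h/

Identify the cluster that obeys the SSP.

d

(a) 6-3-1-3 → violates
(b) 1-4-2 → violates
(c) 3-3-5 → violates
(d) 2-3-5 → obeys
(e) 3-3-3 → violates
(f) 3-4-3 → violates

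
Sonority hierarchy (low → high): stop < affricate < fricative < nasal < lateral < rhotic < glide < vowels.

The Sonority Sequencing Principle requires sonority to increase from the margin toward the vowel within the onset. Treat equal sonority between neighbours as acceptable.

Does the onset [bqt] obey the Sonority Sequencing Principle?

/b/ is a stop (sonority 1).
/q/ is a stop (sonority 1).
/t/ is a stop (sonority 1).
The profile 1-1-1 is non-decreasing (plateaus allowed), so the onset satisfies the SSP.

yes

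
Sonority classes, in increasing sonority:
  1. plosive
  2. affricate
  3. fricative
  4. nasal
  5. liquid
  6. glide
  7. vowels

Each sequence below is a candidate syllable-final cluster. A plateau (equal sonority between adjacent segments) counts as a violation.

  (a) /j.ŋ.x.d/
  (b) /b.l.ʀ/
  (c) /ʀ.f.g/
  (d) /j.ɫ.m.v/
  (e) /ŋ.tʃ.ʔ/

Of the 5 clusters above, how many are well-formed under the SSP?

(a) /j.ŋ.x.d/: profile 6-4-3-1 — obeys.
(b) /b.l.ʀ/: profile 1-5-5 — violates.
(c) /ʀ.f.g/: profile 5-3-1 — obeys.
(d) /j.ɫ.m.v/: profile 6-5-4-3 — obeys.
(e) /ŋ.tʃ.ʔ/: profile 4-2-1 — obeys.

4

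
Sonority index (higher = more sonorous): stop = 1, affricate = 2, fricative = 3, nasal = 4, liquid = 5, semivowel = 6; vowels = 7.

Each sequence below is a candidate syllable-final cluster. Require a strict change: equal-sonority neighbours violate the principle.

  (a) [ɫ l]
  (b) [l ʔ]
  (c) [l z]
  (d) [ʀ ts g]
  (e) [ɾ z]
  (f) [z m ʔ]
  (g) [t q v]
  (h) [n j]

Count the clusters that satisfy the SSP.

4

(a) 5-5 → violates
(b) 5-1 → obeys
(c) 5-3 → obeys
(d) 5-2-1 → obeys
(e) 5-3 → obeys
(f) 3-4-1 → violates
(g) 1-1-3 → violates
(h) 4-6 → violates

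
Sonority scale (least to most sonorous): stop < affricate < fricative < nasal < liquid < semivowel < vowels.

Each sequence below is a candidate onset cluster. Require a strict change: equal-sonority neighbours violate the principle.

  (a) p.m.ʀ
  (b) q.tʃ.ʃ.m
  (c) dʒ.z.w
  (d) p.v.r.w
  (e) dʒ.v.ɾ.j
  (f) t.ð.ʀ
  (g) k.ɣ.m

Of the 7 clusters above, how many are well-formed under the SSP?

(a) 1-4-5 → obeys
(b) 1-2-3-4 → obeys
(c) 2-3-6 → obeys
(d) 1-3-5-6 → obeys
(e) 2-3-5-6 → obeys
(f) 1-3-5 → obeys
(g) 1-3-4 → obeys

7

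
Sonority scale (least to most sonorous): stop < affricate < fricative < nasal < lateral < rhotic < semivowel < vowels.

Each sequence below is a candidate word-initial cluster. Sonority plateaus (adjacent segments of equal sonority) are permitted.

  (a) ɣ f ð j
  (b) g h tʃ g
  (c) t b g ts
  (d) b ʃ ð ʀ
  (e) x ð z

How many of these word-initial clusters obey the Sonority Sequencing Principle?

4

(a) sonority 3-3-3-7: well-formed.
(b) sonority 1-3-2-1: ill-formed.
(c) sonority 1-1-1-2: well-formed.
(d) sonority 1-3-3-6: well-formed.
(e) sonority 3-3-3: well-formed.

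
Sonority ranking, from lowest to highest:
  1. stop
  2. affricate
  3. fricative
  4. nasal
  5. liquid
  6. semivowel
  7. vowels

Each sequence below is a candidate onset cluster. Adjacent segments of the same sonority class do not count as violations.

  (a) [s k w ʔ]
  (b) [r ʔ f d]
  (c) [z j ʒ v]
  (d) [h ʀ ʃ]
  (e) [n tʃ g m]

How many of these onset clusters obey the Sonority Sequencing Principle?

0

(a) 3-1-6-1 → violates
(b) 5-1-3-1 → violates
(c) 3-6-3-3 → violates
(d) 3-5-3 → violates
(e) 4-2-1-4 → violates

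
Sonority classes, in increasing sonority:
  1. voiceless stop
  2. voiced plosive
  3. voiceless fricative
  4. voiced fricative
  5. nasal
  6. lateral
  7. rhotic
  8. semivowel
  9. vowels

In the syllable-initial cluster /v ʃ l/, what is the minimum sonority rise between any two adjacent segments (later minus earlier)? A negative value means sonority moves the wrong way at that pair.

/v/: voiced fricative = 4.
/ʃ/: voiceless fricative = 3.
/l/: lateral = 6.
/v/→/ʃ/: change -1.
/ʃ/→/l/: change +3.
Minimum = -1.

-1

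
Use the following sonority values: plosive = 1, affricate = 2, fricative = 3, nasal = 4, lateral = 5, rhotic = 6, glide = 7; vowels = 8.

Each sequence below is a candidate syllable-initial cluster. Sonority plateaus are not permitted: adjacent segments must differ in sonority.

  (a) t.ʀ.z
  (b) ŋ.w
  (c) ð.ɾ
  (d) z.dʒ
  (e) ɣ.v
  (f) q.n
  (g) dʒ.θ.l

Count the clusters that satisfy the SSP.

(a) sonority 1-6-3: ill-formed.
(b) sonority 4-7: well-formed.
(c) sonority 3-6: well-formed.
(d) sonority 3-2: ill-formed.
(e) sonority 3-3: ill-formed.
(f) sonority 1-4: well-formed.
(g) sonority 2-3-5: well-formed.

4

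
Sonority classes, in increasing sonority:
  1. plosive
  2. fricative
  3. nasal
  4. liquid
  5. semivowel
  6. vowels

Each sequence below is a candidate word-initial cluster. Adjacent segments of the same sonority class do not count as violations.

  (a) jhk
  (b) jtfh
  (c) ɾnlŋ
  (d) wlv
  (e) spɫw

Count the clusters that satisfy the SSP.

0

(a) 5-2-1 → violates
(b) 5-1-2-2 → violates
(c) 4-3-4-3 → violates
(d) 5-4-2 → violates
(e) 2-1-4-5 → violates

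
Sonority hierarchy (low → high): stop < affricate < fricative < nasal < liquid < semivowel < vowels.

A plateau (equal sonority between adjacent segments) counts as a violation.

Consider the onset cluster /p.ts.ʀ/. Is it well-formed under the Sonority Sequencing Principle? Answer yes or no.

yes

/p/ — stop, sonority 1.
/ts/ — affricate, sonority 2.
/ʀ/ — liquid, sonority 5.
The profile 1-2-5 strictly rises, so the onset cluster satisfies the SSP.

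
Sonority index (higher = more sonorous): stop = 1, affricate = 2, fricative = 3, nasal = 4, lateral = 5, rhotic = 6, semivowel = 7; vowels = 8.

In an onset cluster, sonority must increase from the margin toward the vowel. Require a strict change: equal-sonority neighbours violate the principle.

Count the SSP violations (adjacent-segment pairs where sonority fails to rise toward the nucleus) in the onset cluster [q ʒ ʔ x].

/q/ — stop, sonority 1.
/ʒ/ — fricative, sonority 3.
/ʔ/ — stop, sonority 1.
/x/ — fricative, sonority 3.
/q/→/ʒ/: 1→3 (rises) — ok.
/ʒ/→/ʔ/: 3→1 (does not rise) — violation.
/ʔ/→/x/: 1→3 (rises) — ok.

1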